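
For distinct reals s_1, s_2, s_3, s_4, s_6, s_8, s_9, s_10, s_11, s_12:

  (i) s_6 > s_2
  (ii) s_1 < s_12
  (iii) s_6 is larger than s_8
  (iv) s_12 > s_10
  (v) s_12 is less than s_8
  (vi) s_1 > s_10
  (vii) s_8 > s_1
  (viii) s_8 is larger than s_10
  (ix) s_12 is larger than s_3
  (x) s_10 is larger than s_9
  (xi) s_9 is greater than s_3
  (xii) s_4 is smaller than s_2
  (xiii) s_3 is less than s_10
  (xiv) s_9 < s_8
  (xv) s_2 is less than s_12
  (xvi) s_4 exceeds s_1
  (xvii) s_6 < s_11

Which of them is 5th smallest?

s_4

Piecing the relations together gives one ordering: s_3 < s_9 < s_10 < s_1 < s_4 < s_2 < s_12 < s_8 < s_6 < s_11.
Counting 5 from the smallest end gives s_4.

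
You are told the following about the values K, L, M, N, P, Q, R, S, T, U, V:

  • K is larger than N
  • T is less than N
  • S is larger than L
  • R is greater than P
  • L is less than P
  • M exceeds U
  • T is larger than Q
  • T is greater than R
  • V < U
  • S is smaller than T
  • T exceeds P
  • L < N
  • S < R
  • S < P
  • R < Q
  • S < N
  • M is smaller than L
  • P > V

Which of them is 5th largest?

Piecing the relations together gives one ordering: V < U < M < L < S < P < R < Q < T < N < K.
The 5th largest is R.

R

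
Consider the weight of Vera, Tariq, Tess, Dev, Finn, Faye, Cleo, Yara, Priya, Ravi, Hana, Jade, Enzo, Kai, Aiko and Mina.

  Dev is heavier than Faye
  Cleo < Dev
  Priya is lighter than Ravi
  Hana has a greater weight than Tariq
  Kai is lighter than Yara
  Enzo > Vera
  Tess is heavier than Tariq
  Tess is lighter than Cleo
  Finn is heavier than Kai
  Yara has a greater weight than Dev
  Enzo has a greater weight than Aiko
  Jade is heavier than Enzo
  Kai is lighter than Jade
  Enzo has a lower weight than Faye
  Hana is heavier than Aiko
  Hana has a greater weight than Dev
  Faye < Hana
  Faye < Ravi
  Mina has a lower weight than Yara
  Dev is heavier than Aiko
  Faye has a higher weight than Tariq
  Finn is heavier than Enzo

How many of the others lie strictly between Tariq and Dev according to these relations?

3

Chaining upward from Tariq reaches: Tess, Cleo, Faye, Ravi, Yara, Hana.
Chaining downward from Dev reaches: Vera, Tess, Cleo, Aiko, Enzo, Faye.
Strictly between Tariq and Dev are those in both lists: Tess, Cleo, Faye — 3 elements.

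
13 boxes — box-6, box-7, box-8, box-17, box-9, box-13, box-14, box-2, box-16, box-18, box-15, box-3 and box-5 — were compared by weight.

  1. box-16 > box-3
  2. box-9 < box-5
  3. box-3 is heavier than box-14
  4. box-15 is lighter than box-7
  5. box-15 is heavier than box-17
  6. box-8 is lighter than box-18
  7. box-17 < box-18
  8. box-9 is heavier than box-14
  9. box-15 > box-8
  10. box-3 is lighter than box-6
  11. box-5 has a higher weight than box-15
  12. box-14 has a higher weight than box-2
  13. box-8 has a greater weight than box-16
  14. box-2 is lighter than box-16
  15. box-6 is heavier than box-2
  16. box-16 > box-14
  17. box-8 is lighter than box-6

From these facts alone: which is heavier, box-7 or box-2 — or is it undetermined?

box-7

Chaining the given relations: box-2 < box-14 < box-3 < box-16 < box-8 < box-15 < box-7.
So box-7 is heavier.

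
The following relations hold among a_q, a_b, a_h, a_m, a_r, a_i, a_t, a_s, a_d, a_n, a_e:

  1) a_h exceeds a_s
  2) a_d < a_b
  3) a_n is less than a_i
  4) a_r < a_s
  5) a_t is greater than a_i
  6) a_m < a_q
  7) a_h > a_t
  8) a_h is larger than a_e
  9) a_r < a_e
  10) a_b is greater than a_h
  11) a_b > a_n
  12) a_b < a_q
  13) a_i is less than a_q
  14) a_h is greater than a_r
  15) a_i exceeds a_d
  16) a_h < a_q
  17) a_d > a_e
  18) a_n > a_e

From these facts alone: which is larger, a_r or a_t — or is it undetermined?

a_t

Chaining the given relations: a_r < a_e < a_n < a_i < a_t.
So a_t is larger.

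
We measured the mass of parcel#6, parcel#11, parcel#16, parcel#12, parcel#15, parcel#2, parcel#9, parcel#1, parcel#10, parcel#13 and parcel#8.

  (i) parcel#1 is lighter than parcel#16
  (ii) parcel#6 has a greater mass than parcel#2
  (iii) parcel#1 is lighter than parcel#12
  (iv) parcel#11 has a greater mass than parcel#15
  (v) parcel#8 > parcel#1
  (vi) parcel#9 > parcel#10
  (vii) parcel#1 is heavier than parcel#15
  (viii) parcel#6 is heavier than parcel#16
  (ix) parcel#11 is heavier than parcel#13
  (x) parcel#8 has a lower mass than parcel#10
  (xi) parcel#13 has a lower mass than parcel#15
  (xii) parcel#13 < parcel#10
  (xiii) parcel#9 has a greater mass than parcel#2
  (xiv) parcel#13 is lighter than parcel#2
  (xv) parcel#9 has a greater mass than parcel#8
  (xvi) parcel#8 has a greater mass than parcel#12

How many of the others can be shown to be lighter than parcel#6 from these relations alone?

5

Directly below parcel#6: parcel#2, parcel#16.
One step further: parcel#13, parcel#1 (4 so far).
One step further: parcel#15 (5 so far).
Nothing else is reachable below parcel#6; 5 in all.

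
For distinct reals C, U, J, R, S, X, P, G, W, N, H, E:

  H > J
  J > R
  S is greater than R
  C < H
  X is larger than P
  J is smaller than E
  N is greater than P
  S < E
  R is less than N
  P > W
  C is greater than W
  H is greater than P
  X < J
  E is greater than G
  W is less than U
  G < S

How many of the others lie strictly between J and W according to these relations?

Chaining upward from W reaches: U, P, N, X, C, E, H.
Chaining downward from J reaches: R, P, X.
Strictly between W and J are those in both lists: P, X — 2 elements.

2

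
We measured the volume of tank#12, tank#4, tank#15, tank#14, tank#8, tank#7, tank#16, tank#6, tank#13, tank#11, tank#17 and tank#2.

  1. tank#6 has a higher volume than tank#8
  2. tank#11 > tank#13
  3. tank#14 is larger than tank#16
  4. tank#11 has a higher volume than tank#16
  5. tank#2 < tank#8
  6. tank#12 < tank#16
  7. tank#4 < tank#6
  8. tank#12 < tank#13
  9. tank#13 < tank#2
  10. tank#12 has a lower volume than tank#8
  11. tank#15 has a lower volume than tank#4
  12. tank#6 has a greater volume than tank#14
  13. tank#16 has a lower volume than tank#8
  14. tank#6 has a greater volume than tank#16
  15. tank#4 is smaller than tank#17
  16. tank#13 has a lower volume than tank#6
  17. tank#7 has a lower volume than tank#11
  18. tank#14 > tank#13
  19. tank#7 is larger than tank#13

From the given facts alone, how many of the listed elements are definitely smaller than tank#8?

4

The elements the relations force below tank#8 are tank#12, tank#16, tank#13, tank#2 — no chain reaches any other.
That is 4.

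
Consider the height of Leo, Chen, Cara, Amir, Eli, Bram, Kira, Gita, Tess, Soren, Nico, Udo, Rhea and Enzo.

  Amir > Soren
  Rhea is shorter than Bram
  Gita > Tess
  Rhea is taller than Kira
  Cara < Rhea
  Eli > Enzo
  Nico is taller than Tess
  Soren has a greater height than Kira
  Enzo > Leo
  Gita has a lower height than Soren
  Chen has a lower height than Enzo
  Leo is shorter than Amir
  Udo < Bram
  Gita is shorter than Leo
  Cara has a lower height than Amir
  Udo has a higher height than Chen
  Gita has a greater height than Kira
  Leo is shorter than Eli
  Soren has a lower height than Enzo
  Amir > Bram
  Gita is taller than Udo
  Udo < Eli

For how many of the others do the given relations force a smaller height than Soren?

5

From Soren the given relations immediately reach Kira, Gita.
From those, Tess, Udo — 4 in total.
From those, Chen — 5 in total.
No other element is forced below Soren by the given relations, so the count is 5.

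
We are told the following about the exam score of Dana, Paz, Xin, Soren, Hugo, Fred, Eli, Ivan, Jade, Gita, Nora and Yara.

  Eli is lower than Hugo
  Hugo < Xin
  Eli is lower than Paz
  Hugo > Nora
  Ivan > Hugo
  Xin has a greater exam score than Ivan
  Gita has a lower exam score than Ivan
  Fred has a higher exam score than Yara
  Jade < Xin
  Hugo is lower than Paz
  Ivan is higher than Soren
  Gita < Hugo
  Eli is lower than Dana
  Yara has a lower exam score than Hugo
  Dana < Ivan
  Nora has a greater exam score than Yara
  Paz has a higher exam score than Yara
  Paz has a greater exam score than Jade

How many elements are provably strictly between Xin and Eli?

Chaining upward from Eli reaches: Dana, Hugo, Ivan, Paz.
Chaining downward from Xin reaches: Jade, Gita, Soren, Dana, Yara, Nora, Hugo, Ivan.
Strictly between Eli and Xin are those in both lists: Dana, Hugo, Ivan — 3 elements.

3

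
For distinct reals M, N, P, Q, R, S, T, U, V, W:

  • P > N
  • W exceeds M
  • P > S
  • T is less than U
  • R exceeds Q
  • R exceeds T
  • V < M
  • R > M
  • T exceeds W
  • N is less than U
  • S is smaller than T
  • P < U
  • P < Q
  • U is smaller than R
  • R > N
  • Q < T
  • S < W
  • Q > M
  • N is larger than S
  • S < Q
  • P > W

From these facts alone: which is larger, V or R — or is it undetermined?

V < M < W < P < Q < T < U < R, by transitivity through M, W, P, Q, T, U.
So R is larger.

R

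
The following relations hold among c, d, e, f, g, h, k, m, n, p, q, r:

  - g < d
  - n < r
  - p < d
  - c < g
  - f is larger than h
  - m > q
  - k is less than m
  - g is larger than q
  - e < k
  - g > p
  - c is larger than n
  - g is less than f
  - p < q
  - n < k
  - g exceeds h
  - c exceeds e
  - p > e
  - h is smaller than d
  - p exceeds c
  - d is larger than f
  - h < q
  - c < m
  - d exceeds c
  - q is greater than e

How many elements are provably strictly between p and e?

1

Chaining upward from e reaches: c, k, q, m, g, f, d.
Chaining downward from p reaches: n, c.
Strictly between e and p are those in both lists: c — 1 element.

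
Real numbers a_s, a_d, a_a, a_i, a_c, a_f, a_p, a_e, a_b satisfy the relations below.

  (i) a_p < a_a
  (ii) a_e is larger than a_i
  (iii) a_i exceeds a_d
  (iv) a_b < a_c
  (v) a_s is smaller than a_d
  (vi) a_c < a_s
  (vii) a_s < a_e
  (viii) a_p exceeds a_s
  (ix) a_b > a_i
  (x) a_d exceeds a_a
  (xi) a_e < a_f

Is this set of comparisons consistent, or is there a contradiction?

inconsistent

We have a_i < a_b stated directly, yet also a_b < a_c < a_s < a_p < a_a < a_d < a_i by chaining the others — so a_b < a_i. Contradiction.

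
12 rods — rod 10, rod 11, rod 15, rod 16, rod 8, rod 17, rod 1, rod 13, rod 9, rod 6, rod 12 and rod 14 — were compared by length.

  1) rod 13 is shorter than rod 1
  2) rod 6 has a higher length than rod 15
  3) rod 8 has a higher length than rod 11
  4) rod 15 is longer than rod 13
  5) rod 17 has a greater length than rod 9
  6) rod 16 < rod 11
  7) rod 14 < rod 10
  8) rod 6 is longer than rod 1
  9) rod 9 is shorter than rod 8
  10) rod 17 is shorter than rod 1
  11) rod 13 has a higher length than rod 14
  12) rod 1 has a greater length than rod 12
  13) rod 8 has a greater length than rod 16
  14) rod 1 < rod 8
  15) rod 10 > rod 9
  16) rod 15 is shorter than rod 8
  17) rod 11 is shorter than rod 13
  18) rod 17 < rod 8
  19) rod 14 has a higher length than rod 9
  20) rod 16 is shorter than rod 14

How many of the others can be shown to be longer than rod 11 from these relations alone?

5

The elements the relations force above rod 11 are rod 13, rod 1, rod 15, rod 8, rod 6 — no chain reaches any other.
That is 5.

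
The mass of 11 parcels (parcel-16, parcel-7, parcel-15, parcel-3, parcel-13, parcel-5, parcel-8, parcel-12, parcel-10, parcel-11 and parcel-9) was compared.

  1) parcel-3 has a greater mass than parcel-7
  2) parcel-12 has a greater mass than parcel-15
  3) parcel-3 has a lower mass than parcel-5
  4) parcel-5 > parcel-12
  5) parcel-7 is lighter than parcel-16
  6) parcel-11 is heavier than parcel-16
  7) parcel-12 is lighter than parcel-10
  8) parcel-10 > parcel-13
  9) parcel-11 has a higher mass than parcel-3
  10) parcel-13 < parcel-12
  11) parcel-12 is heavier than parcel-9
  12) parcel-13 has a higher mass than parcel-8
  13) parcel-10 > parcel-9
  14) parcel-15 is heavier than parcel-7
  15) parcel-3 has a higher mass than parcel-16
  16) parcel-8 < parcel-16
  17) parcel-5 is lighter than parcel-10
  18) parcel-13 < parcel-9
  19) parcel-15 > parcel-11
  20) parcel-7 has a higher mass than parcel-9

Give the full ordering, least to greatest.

The consecutive links are each given: parcel-8 < parcel-13; parcel-13 < parcel-9; parcel-9 < parcel-7; parcel-7 < parcel-16; parcel-16 < parcel-3; parcel-3 < parcel-11; parcel-11 < parcel-15; parcel-15 < parcel-12; parcel-12 < parcel-5; parcel-5 < parcel-10.

parcel-8 < parcel-13 < parcel-9 < parcel-7 < parcel-16 < parcel-3 < parcel-11 < parcel-15 < parcel-12 < parcel-5 < parcel-10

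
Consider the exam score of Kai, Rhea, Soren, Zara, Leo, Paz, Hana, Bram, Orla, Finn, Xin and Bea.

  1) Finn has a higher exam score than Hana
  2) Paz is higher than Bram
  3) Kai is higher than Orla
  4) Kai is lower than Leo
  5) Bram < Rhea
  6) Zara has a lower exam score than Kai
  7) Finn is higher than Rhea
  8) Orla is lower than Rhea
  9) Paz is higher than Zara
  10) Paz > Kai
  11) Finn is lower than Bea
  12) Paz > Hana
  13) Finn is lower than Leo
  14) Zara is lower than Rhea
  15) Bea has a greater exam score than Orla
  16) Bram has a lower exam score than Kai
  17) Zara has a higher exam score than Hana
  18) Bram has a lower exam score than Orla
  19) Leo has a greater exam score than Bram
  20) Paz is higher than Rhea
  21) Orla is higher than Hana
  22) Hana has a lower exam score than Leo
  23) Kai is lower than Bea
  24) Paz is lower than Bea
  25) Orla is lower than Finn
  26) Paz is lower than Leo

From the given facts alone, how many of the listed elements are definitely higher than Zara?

6

The elements the relations force above Zara are Kai, Rhea, Paz, Finn, Leo, Bea — no chain reaches any other.
That is 6.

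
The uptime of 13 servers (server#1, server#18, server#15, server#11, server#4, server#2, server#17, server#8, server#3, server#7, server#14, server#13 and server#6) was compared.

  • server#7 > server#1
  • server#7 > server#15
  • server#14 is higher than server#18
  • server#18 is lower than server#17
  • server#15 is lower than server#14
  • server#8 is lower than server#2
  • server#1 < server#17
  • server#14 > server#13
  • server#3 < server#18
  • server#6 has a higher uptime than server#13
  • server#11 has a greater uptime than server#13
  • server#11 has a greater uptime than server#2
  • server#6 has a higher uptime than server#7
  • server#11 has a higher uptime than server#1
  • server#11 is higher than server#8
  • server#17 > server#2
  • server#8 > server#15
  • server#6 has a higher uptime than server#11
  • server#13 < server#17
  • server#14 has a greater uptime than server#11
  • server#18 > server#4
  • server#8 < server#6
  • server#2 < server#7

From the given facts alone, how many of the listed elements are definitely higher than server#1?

5

Directly above server#1: server#7, server#11, server#17.
One step further: server#14, server#6 (5 so far).
Nothing else is reachable above server#1; 5 in all.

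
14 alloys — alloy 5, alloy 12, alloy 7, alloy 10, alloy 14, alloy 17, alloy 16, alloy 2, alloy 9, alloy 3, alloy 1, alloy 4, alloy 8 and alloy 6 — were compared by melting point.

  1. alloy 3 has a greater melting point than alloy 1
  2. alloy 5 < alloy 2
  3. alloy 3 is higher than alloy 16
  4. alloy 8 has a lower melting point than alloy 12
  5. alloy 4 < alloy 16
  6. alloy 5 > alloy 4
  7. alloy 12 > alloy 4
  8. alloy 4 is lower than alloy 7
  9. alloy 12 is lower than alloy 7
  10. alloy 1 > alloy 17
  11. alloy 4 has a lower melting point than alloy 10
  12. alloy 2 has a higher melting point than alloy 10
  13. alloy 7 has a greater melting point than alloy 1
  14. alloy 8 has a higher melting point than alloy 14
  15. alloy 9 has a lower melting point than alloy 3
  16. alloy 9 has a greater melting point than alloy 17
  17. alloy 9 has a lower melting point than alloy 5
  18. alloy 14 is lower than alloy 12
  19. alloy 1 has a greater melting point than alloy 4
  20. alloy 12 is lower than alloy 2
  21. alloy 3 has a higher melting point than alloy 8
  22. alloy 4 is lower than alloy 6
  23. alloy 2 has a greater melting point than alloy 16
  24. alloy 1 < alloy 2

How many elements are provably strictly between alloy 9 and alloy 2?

1

The relations place alloy 9 below alloy 2. An element lies strictly between them when it is forced above alloy 9 and also forced below alloy 2.
Above alloy 9: {alloy 5, alloy 3}. Below alloy 2: {alloy 4, alloy 14, alloy 17, alloy 1, alloy 10, alloy 8, alloy 16, alloy 12, alloy 5}.
Intersection: {alloy 5} — 1.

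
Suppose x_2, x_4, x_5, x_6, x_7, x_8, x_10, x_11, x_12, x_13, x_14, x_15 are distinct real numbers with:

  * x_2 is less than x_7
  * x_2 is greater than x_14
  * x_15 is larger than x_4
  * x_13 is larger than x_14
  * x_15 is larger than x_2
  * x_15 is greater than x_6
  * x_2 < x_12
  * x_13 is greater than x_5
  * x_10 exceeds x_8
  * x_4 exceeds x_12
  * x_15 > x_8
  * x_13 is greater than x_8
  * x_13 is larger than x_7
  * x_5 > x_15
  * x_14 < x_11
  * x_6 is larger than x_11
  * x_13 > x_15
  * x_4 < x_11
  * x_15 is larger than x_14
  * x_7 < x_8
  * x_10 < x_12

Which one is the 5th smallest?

Piecing the relations together gives one ordering: x_14 < x_2 < x_7 < x_8 < x_10 < x_12 < x_4 < x_11 < x_6 < x_15 < x_5 < x_13.
Counting 5 from the smallest end gives x_10.

x_10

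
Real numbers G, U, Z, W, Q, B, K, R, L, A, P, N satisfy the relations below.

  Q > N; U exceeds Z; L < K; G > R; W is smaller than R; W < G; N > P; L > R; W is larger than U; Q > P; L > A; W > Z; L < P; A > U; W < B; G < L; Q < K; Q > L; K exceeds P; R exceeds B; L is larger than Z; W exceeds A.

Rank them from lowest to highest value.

Z < U < A < W < B < R < G < L < P < N < Q < K

Each adjacent pair is fixed by a given relation: Z < U; U < A; A < W; W < B; B < R; R < G; G < L; L < P; P < N; N < Q; Q < K. Chaining them end to end gives the full order.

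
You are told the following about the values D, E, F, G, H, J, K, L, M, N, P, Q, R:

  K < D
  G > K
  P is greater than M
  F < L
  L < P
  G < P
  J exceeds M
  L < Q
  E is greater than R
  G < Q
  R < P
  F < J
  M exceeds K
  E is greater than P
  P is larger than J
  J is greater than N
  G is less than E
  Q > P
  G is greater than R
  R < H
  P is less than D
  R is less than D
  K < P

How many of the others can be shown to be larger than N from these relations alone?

From N the given relations immediately reach J.
From those, P — 2 in total.
From those, Q, E, D — 5 in total.
No other element is forced above N by the given relations, so the count is 5.

5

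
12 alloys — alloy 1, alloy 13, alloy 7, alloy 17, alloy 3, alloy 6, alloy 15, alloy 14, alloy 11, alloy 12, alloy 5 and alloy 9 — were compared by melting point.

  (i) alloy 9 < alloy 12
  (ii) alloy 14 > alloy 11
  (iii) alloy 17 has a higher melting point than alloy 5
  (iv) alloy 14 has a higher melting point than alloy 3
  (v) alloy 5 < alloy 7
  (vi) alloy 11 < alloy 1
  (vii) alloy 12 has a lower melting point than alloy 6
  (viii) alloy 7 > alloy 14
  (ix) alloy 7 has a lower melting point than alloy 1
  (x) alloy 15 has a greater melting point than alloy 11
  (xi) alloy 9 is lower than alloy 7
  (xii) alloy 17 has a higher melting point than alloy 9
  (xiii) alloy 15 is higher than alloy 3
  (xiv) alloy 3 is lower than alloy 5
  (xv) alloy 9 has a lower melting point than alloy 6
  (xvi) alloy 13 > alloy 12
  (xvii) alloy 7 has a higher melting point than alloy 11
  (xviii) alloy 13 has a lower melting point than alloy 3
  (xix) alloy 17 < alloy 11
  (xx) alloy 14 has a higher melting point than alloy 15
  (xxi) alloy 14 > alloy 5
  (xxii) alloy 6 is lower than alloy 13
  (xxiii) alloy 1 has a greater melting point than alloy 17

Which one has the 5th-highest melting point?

alloy 11

Chaining the given pairs: alloy 9 < alloy 12 < alloy 6 < alloy 13 < alloy 3 < alloy 5 < alloy 17 < alloy 11 < alloy 15 < alloy 14 < alloy 7 < alloy 1.
The 5th largest is alloy 11.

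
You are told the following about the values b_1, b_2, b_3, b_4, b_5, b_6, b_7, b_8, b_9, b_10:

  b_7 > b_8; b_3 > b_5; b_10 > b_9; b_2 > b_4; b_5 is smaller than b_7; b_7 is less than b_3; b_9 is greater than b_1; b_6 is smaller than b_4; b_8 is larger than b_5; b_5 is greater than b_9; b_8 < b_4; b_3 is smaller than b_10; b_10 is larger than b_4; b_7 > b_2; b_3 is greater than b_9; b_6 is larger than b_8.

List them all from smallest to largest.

b_1 < b_9 < b_5 < b_8 < b_6 < b_4 < b_2 < b_7 < b_3 < b_10

Each adjacent pair is fixed by a given relation: b_1 < b_9; b_9 < b_5; b_5 < b_8; b_8 < b_6; b_6 < b_4; b_4 < b_2; b_2 < b_7; b_7 < b_3; b_3 < b_10. Chaining them end to end gives the full order.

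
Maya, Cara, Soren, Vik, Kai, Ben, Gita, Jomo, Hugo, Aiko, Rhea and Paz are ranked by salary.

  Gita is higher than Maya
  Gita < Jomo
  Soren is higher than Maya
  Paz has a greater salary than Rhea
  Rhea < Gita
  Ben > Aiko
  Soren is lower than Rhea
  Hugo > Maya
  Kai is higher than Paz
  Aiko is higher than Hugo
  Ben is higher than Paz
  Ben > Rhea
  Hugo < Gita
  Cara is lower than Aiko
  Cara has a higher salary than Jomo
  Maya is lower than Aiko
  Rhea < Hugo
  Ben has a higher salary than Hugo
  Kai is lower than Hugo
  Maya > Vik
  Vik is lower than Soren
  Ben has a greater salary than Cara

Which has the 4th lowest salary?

Chaining the given pairs: Vik < Maya < Soren < Rhea < Paz < Kai < Hugo < Gita < Jomo < Cara < Aiko < Ben.
Counting 4 from the smallest end gives Rhea.

Rhea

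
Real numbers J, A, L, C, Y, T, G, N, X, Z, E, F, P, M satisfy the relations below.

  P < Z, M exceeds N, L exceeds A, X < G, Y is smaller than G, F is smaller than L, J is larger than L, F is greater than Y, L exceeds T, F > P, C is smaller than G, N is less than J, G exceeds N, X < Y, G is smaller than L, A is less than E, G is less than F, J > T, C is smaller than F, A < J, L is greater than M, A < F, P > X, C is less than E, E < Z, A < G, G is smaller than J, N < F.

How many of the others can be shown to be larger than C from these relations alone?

The elements the relations force above C are G, E, F, Z, L, J — no chain reaches any other.
That is 6.

6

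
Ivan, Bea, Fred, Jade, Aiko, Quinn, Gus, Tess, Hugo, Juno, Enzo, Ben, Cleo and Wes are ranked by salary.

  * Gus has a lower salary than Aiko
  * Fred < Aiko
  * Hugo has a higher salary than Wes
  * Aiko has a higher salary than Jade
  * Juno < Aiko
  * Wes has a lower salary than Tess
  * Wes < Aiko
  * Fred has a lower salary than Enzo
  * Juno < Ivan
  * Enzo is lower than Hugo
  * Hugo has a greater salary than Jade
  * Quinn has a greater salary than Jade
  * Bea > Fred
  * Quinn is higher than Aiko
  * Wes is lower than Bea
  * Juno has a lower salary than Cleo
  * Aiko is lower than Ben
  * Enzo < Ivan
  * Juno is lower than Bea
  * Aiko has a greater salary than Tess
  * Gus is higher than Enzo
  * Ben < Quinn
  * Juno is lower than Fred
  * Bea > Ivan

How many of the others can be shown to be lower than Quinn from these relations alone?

From Quinn the given relations immediately reach Jade, Aiko, Ben.
From those, Juno, Fred, Wes, Gus, Tess — 8 in total.
From those, Enzo — 9 in total.
No other element is forced below Quinn by the given relations, so the count is 9.

9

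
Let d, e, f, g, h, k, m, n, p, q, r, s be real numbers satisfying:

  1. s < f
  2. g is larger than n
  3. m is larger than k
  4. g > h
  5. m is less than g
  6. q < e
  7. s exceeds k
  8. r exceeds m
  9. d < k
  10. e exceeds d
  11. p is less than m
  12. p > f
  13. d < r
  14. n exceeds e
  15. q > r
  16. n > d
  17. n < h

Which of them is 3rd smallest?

s

The consecutive relations fix a unique order: d < k < s < f < p < m < r < q < e < n < h < g.
Counting 3 from the smallest end gives s.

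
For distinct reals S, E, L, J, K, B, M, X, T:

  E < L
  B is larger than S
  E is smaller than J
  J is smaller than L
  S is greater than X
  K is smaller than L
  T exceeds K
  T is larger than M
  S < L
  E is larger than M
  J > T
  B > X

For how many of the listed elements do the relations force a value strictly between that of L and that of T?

1

Chaining upward from T reaches: J.
Chaining downward from L reaches: K, M, X, E, S, J.
Strictly between T and L are those in both lists: J — 1 element.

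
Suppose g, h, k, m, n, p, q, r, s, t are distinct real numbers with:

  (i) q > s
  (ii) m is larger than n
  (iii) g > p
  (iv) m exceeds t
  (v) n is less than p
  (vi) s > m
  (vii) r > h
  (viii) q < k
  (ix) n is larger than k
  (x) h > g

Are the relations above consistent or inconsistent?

inconsistent

Chaining the given relations yields m < s < q < k < n, so m < n. But one relation states n < m. These cannot both hold.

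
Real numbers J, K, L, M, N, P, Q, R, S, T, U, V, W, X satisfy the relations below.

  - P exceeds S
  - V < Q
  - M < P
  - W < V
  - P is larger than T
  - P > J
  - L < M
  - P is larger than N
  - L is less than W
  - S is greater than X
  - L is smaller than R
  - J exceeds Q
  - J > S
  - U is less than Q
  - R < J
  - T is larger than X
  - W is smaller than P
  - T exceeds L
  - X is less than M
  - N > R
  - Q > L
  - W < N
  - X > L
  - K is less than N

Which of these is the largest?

P

Chaining downward from P: directly below it, W, S, J, T, N, M; then L, R, X, Q, K; then U, V.
That covers every other element, and nothing is given above P, so P is the largest.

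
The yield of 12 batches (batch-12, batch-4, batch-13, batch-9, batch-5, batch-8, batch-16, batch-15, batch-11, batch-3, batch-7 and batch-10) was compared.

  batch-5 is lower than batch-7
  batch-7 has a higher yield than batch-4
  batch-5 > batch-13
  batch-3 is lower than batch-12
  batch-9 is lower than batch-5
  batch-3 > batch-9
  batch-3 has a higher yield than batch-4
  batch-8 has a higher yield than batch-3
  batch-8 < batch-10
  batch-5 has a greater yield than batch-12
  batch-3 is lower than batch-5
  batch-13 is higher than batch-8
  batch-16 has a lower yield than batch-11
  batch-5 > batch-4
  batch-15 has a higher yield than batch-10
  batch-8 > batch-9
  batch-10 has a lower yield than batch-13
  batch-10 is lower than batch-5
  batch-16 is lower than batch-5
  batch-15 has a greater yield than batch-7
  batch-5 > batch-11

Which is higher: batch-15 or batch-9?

batch-15

batch-9 < batch-3 and batch-3 < batch-8 give batch-9 < batch-8.
With batch-8 < batch-10: batch-9 < batch-3 < batch-8 < batch-10.
Then batch-10 < batch-13 extends the chain to batch-13.
Then batch-13 < batch-5 extends the chain to batch-5.
Then batch-5 < batch-7 extends the chain to batch-7.
With batch-7 < batch-15: batch-9 < batch-3 < batch-8 < batch-10 < batch-13 < batch-5 < batch-7 < batch-15.
So batch-9 < batch-15; batch-15 is the higher of the two.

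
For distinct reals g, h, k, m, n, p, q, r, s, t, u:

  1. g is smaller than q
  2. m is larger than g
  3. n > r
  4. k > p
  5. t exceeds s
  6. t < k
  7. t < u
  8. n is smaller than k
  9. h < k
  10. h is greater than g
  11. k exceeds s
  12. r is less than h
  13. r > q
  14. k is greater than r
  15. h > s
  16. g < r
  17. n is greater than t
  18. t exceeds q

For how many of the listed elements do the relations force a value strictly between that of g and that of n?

3

Chaining upward from g reaches: q, t, m, r, h, k, u.
Chaining downward from n reaches: s, q, t, r.
Strictly between g and n are those in both lists: q, t, r — 3 elements.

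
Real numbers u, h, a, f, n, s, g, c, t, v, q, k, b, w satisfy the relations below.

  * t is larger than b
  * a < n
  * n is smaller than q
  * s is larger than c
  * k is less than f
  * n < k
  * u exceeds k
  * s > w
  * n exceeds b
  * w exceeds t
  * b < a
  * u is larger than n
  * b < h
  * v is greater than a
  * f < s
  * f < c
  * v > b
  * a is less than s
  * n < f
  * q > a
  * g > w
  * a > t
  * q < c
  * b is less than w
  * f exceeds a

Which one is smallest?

t is not least since b < t; h is not least since b < h; a is not least since t < a; n is not least since a < n; w is not least since b < w; k is not least since n < k; f is not least since a < f; u is not least since k < u; v is not least since a < v; q is not least since a < q; g is not least since w < g; c is not least since q < c; s is not least since c < s.
Only b has nothing below it, so b is the smallest.

b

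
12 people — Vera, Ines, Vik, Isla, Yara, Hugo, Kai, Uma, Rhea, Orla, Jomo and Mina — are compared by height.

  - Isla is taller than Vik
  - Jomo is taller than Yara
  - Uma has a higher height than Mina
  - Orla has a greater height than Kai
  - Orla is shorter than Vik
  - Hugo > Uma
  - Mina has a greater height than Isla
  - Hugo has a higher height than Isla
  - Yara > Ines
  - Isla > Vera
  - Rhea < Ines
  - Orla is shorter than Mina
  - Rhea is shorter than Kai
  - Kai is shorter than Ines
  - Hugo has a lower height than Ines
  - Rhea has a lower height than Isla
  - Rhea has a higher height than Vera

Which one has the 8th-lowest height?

The consecutive relations fix a unique order: Vera < Rhea < Kai < Orla < Vik < Isla < Mina < Uma < Hugo < Ines < Yara < Jomo.
The 8th smallest is Uma.

Uma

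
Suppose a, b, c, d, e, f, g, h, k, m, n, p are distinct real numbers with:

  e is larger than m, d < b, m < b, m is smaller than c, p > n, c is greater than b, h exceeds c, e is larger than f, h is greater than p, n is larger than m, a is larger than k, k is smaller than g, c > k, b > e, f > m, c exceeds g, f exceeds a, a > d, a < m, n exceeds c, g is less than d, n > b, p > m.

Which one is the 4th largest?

Chaining the given pairs: k < g < d < a < m < f < e < b < c < n < p < h.
Counting 4 from the largest end gives c.

c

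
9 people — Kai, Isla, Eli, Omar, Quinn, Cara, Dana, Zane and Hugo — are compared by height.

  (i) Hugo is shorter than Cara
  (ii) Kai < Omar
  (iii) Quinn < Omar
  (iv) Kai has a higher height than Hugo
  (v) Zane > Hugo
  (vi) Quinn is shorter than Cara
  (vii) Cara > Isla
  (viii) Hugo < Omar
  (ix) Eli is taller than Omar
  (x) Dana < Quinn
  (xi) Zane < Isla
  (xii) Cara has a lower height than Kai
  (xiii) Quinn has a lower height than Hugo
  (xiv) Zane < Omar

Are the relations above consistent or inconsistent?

consistent

The single ordering Dana < Quinn < Hugo < Zane < Isla < Cara < Kai < Omar < Eli satisfies every listed relation, so no contradiction arises.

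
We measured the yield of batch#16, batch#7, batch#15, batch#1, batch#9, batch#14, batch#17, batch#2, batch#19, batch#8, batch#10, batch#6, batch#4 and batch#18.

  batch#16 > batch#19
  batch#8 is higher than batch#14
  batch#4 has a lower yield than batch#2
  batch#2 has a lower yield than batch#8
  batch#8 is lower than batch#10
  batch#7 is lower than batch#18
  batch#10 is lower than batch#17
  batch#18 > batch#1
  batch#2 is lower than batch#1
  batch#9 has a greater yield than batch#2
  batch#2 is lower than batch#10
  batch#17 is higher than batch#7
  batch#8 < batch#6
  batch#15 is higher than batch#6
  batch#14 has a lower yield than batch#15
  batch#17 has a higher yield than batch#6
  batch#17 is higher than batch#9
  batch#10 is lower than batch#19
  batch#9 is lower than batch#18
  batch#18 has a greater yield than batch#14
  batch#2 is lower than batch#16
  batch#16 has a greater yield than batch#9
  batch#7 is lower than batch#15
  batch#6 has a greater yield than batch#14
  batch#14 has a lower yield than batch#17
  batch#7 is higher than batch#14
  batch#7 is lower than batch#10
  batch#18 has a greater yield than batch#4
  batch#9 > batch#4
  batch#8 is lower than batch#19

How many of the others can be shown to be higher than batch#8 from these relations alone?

From batch#8 the given relations immediately reach batch#6, batch#10, batch#19.
From those, batch#15, batch#17, batch#16 — 6 in total.
Nothing else is reachable above batch#8; 6 in all.

6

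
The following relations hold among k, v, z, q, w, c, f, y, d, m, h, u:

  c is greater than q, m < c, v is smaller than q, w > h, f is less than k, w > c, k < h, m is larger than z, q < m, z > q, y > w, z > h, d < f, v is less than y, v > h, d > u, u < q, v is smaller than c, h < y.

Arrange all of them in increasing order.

u < d < f < k < h < v < q < z < m < c < w < y

The consecutive links are each given: u < d; d < f; f < k; k < h; h < v; v < q; q < z; z < m; m < c; c < w; w < y.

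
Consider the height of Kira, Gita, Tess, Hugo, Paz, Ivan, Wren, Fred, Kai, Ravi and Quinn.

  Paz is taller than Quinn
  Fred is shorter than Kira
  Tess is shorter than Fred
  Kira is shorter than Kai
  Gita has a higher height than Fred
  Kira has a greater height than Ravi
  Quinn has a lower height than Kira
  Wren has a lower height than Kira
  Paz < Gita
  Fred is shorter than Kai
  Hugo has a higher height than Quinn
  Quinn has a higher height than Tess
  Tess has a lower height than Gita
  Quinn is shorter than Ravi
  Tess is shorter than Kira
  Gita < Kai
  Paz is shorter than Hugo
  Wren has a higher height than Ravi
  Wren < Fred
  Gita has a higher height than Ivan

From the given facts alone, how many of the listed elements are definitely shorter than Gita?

7

Directly below Gita: Tess, Paz, Ivan, Fred.
One step further: Quinn, Wren (6 so far).
One step further: Ravi (7 so far).
Nothing else is reachable below Gita; 7 in all.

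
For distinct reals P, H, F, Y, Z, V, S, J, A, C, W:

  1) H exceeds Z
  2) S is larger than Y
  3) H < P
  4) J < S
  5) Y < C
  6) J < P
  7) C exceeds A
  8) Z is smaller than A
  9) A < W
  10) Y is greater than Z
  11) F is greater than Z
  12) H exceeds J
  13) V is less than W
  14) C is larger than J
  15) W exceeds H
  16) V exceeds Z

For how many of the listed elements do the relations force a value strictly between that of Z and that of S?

1

The relations place Z below S. An element lies strictly between them when it is forced above Z and also forced below S.
Above Z: {A, F, Y, H, V, W, C, P}. Below S: {J, Y}.
Intersection: {Y} — 1.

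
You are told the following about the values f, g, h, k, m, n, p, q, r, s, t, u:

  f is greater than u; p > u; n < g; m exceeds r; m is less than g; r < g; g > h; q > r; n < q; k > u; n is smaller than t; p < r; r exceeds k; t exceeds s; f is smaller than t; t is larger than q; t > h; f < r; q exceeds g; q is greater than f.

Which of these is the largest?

Chaining downward from t: directly below it, s, f, n, h, q; then u, r, g; then p, k, m.
That covers every other element, and nothing is given above t, so t is the largest.

t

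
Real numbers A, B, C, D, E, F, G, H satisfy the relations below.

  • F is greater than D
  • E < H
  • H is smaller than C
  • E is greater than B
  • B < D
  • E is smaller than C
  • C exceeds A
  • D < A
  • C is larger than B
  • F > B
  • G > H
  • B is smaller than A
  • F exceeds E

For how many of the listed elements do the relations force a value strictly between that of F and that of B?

2

Chaining upward from B reaches: D, E, H, G, A, C.
Chaining downward from F reaches: D, E.
Strictly between B and F are those in both lists: D, E — 2 elements.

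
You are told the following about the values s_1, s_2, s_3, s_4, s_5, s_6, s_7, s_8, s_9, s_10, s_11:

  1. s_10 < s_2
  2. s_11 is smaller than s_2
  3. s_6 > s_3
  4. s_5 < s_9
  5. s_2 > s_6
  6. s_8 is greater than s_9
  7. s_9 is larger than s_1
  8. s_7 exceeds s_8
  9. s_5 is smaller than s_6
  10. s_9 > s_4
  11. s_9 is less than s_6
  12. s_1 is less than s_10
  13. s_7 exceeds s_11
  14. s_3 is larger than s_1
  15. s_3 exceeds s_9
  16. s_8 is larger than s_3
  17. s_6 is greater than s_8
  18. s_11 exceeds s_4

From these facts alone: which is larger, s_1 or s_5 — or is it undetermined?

Following every chain through s_5: above s_5 we get s_9, s_3, s_8, s_7, s_6, s_2.
s_1 is not reached, and no chain runs the other way from s_1 to s_5.
So the given relations leave the order of s_5 and s_1 undetermined.

undetermined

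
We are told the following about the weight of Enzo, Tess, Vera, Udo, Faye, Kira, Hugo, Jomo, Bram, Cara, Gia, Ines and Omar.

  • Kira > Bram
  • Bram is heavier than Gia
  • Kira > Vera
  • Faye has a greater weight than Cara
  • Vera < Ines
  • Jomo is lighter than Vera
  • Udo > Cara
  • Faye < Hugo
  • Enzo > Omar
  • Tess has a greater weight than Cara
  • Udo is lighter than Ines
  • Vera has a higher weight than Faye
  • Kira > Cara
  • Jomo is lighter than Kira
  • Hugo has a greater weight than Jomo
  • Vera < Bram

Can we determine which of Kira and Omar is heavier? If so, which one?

undetermined

Following every chain through Omar: above Omar we get Enzo.
Kira is not reached, and no chain runs the other way from Kira to Omar.
So the given relations leave the order of Omar and Kira undetermined.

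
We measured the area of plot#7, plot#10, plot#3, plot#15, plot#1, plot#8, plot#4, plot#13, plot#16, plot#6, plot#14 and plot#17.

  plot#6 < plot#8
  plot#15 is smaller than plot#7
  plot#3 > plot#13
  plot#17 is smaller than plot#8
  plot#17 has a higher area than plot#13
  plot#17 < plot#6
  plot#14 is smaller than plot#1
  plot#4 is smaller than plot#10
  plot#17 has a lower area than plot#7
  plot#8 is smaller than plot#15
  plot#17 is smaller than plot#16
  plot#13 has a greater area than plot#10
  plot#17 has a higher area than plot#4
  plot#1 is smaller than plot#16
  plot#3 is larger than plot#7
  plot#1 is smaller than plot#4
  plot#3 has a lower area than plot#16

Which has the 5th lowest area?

The consecutive relations fix a unique order: plot#14 < plot#1 < plot#4 < plot#10 < plot#13 < plot#17 < plot#6 < plot#8 < plot#15 < plot#7 < plot#3 < plot#16.
Counting 5 from the smallest end gives plot#13.

plot#13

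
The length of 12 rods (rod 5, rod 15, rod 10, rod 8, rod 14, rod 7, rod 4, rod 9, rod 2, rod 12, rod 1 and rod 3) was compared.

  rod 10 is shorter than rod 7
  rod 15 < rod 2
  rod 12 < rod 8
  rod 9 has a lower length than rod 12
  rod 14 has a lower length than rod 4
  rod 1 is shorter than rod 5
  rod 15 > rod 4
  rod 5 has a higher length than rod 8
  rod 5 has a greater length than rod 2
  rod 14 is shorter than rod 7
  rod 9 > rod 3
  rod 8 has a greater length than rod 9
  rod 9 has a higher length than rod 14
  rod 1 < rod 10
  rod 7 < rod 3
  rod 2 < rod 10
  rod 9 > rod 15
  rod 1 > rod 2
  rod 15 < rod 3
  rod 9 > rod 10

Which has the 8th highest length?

rod 1

Piecing the relations together gives one ordering: rod 14 < rod 4 < rod 15 < rod 2 < rod 1 < rod 10 < rod 7 < rod 3 < rod 9 < rod 12 < rod 8 < rod 5.
Counting 8 from the largest end gives rod 1.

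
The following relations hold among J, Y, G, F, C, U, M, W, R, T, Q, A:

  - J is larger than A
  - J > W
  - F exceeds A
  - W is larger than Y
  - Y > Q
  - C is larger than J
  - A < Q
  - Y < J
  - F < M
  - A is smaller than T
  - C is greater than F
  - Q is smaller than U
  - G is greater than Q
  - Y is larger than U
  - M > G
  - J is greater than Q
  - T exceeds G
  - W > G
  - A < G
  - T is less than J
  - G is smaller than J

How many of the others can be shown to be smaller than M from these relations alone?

Directly below M: G, F.
One step further: A, Q (4 so far).
No other element is forced below M by the given relations, so the count is 4.

4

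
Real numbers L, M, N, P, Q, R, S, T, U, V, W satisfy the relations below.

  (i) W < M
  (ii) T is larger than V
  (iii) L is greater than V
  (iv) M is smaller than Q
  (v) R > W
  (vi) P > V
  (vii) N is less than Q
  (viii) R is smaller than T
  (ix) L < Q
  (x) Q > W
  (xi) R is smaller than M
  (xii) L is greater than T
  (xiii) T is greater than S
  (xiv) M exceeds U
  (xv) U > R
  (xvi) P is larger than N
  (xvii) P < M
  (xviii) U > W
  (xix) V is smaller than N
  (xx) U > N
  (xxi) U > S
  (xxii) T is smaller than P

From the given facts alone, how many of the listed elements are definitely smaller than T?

From T the given relations immediately reach V, R, S.
From those, W — 4 in total.
Nothing else is reachable below T; 4 in all.

4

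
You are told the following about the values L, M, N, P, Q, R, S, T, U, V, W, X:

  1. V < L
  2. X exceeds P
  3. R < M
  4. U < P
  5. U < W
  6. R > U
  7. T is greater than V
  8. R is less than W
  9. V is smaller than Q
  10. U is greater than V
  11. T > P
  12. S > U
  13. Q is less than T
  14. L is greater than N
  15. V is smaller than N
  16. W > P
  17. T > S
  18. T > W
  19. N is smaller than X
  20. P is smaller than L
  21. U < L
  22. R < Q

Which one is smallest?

V

Chaining upward from V: directly above it, U, N, Q, L, T; then S, P, R, X, W; then M.
That covers every other element, and nothing is given below V, so V is the smallest.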